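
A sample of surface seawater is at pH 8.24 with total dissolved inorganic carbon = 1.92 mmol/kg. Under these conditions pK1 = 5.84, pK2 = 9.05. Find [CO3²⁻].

[CO3²⁻] = 0.257 mmol/kg

α₂ = 1 / (1 + [H⁺]/K2 + [H⁺]²/(K1K2)) = 1 / (1 + 10^+0.81 + 10^-1.59)
   = 1 / (1 + 6.4565 + 0.025704) = 1/7.4822 = 0.1336
[CO3²⁻] = α₂ × DIC = 0.1336 × 1.92 = 0.257 mmol/kg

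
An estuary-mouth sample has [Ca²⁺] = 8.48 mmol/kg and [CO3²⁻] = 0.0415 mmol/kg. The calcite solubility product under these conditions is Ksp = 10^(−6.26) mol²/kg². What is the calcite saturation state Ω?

Ksp = 10^(−6.26) = 5.495×10^-7
Ω = [Ca²⁺][CO3²⁻]/Ksp = (8.48×10^-3)(0.0415×10^-3) / 5.495×10^-7 = 0.640

Ω = 0.640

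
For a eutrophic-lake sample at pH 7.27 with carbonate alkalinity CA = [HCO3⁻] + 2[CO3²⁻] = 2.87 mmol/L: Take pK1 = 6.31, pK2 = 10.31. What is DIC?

CA = [HCO3⁻] + 2[CO3²⁻] = (α₁ + 2α₂)·DIC
At pH 7.27: [H⁺]/K1 = 10^-0.96 = 0.10965, K2/[H⁺] = 10^-3.04 = 0.00091201
α₁ = 1/(1 + 0.10965 + 0.00091201) = 1/1.1106 = 0.9004; α₂ = α₁·K2/[H⁺] = 0.0008212
α₁ + 2α₂ = 0.9021
DIC = CA / (α₁ + 2α₂) = 2.87 / 0.9021 = 3.18 mmol/L

DIC = 3.18 mmol/L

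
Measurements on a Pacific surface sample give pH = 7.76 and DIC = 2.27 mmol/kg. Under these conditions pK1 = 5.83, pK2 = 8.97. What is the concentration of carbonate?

[CO3²⁻] = 0.130 mmol/kg

α₂ = 1 / (1 + [H⁺]/K2 + [H⁺]²/(K1K2)) = 1 / (1 + 10^+1.21 + 10^-0.72)
   = 1 / (1 + 16.218 + 0.19055) = 1/17.409 = 0.05744
[CO3²⁻] = α₂ × DIC = 0.05744 × 2.27 = 0.130 mmol/kg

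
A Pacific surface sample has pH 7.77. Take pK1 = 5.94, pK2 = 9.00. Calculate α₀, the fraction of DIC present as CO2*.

α₀ = 0.0138

α₀ = 1 / (1 + K1/[H⁺] + K1K2/[H⁺]²) = 1 / (1 + 10^+1.83 + 10^+0.60)
   = 1 / (1 + 67.608 + 3.9811) = 1/72.589 = 0.01378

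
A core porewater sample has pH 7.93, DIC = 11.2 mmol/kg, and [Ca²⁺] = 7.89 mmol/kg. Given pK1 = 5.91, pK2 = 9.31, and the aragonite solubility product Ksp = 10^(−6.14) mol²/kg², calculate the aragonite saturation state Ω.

Ω = 4.84

α₂ = 1 / (1 + [H⁺]/K2 + [H⁺]²/(K1K2)) = 1 / (1 + 10^+1.38 + 10^-0.64)
   = 1 / (1 + 23.988 + 0.22909) = 1/25.217 = 0.03966
[CO3²⁻] = α₂ × DIC = 0.03966 × 11.2 = 0.4441 mmol/kg
Ksp = 10^(−6.14) = 7.244×10^-7
Ω = [Ca²⁺][CO3²⁻]/Ksp = (7.89×10^-3)(4.441×10^-4) / 7.244×10^-7 = 4.84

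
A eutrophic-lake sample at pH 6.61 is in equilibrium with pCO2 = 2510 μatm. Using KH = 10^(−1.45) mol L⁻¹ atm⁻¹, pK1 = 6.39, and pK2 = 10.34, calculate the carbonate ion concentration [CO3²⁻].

[CO3²⁻] = 0.0275 μmol/L

[CO2*] = KH · pCO2 = 10^(−1.45) × 2510×10^-6 = 8.906×10^-5 mol/L
α₀ = 1/(1 + K1/[H⁺] + K1K2/[H⁺]²) = 1/(1 + 10^+0.22 + 10^-3.51) = 0.3760
DIC = [CO2*]/α₀ = 8.906×10^-5 / 0.3760 = 0.2369 mmol/L
[CO3²⁻] = α₂·DIC; α₂ = 0.0001162, so [CO3²⁻] = 0.0001162 × 0.2369 = 2.75×10^-5 mmol/L = 0.0275 μmol/L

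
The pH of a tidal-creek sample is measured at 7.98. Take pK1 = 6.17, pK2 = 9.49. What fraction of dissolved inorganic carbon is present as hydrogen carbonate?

α₁ = 0.956

α₁ = 1 / (1 + [H⁺]/K1 + K2/[H⁺]) = 1 / (1 + 10^-1.81 + 10^-1.51)
   = 1 / (1 + 0.015488 + 0.030903) = 1/1.0464 = 0.9557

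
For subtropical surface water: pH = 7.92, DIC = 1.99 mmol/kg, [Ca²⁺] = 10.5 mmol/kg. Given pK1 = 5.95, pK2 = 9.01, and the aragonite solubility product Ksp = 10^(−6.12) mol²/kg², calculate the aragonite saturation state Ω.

Ω = 2.05

α₂ = 1 / (1 + [H⁺]/K2 + [H⁺]²/(K1K2)) = 1 / (1 + 10^+1.09 + 10^-0.88)
   = 1 / (1 + 12.303 + 0.13183) = 1/13.435 = 0.07444
[CO3²⁻] = α₂ × DIC = 0.07444 × 1.99 = 0.1481 mmol/kg
Ksp = 10^(−6.12) = 7.586×10^-7
Ω = [Ca²⁺][CO3²⁻]/Ksp = (10.5×10^-3)(1.481×10^-4) / 7.586×10^-7 = 2.05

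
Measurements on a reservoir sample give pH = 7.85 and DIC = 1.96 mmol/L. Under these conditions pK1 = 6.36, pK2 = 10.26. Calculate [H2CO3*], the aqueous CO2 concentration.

α₀ = 1 / (1 + K1/[H⁺] + K1K2/[H⁺]²) = 1 / (1 + 10^+1.49 + 10^-0.92)
   = 1 / (1 + 30.903 + 0.12023) = 1/32.023 = 0.03123
[CO2*] = α₀ × DIC = 0.03123 × 1.96 = 0.0612 mmol/L

[CO2*] = 0.0612 mmol/L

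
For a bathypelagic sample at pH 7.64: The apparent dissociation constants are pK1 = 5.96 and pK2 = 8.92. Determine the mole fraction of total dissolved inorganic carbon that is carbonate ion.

α₂ = 0.0489

α₂ = 1 / (1 + [H⁺]/K2 + [H⁺]²/(K1K2)) = 1 / (1 + 10^+1.28 + 10^-0.40)
   = 1 / (1 + 19.055 + 0.39811) = 1/20.453 = 0.04889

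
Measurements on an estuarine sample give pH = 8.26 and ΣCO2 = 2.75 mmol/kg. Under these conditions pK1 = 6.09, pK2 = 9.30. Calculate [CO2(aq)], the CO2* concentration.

[CO2*] = 16.9 μmol/kg

α₀ = 1 / (1 + K1/[H⁺] + K1K2/[H⁺]²) = 1 / (1 + 10^+2.17 + 10^+1.13)
   = 1 / (1 + 147.91 + 13.490) = 1/162.40 = 0.006158
[CO2*] = α₀ × DIC = 0.006158 × 2.75 = 0.0169 mmol/kg = 16.9 μmol/kg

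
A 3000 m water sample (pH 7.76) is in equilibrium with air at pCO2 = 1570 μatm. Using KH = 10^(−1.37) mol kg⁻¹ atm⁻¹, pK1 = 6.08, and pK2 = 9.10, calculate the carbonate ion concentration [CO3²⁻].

[CO2*] = KH · pCO2 = 10^(−1.37) × 1570×10^-6 = 6.697×10^-5 mol/kg
α₀ = 1/(1 + K1/[H⁺] + K1K2/[H⁺]²) = 1/(1 + 10^+1.68 + 10^+0.34) = 0.01959
DIC = [CO2*]/α₀ = 6.697×10^-5 / 0.01959 = 3.419 mmol/kg
[CO3²⁻] = α₂·DIC; α₂ = 0.04285, so [CO3²⁻] = 0.04285 × 3.419 = 0.147 mmol/kg

[CO3²⁻] = 0.147 mmol/kg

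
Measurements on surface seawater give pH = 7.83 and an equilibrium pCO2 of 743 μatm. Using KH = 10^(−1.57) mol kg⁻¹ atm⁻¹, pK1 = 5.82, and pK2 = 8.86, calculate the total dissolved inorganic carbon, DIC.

DIC = 2.26 mmol/kg

[CO2*] = KH · pCO2 = 10^(−1.57) × 743×10^-6 = 2.000×10^-5 mol/kg
α₀ = 1/(1 + K1/[H⁺] + K1K2/[H⁺]²) = 1/(1 + 10^+2.01 + 10^+0.98) = 0.008859
DIC = [CO2*]/α₀ = 2.000×10^-5 / 0.008859 = 2.26 mmol/kg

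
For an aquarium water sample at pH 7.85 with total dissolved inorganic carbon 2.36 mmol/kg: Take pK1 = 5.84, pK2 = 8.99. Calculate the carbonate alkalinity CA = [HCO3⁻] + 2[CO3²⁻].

CA = 2.50 mmol/kg

CA = [HCO3⁻] + 2[CO3²⁻] = (α₁ + 2α₂)·DIC
At pH 7.85: [H⁺]/K1 = 10^-2.01 = 0.0097724, K2/[H⁺] = 10^-1.14 = 0.072444
α₁ = 1/(1 + 0.0097724 + 0.072444) = 1/1.0822 = 0.9240; α₂ = α₁·K2/[H⁺] = 0.06694
α₁ + 2α₂ = 1.0579
CA = 1.0579 × 2.36 = 2.50 mmol/kg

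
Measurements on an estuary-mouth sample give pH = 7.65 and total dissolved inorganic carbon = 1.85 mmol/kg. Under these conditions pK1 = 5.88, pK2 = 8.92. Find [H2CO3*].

[CO2*] = 0.0293 mmol/kg

α₀ = 1 / (1 + K1/[H⁺] + K1K2/[H⁺]²) = 1 / (1 + 10^+1.77 + 10^+0.50)
   = 1 / (1 + 58.884 + 3.1623) = 1/63.047 = 0.01586
[CO2*] = α₀ × DIC = 0.01586 × 1.85 = 0.0293 mmol/kg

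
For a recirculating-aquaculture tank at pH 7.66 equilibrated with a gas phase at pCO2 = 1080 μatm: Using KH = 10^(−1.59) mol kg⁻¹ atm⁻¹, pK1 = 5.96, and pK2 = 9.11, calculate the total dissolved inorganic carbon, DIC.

[CO2*] = KH · pCO2 = 10^(−1.59) × 1080×10^-6 = 2.776×10^-5 mol/kg
α₀ = 1/(1 + K1/[H⁺] + K1K2/[H⁺]²) = 1/(1 + 10^+1.70 + 10^+0.25) = 0.01890
DIC = [CO2*]/α₀ = 2.776×10^-5 / 0.01890 = 1.47 mmol/kg

DIC = 1.47 mmol/kg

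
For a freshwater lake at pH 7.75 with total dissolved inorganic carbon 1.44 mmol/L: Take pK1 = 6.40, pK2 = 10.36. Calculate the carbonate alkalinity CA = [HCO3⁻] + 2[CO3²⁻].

CA = [HCO3⁻] + 2[CO3²⁻] = (α₁ + 2α₂)·DIC
At pH 7.75: [H⁺]/K1 = 10^-1.35 = 0.044668, K2/[H⁺] = 10^-2.61 = 0.0024547
α₁ = 1/(1 + 0.044668 + 0.0024547) = 1/1.0471 = 0.9550; α₂ = α₁·K2/[H⁺] = 0.002344
α₁ + 2α₂ = 0.9597
CA = 0.9597 × 1.44 = 1.38 mmol/L

CA = 1.38 mmol/L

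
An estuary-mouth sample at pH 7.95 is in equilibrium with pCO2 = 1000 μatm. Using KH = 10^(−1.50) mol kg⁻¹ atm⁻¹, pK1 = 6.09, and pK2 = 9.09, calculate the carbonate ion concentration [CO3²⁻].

[CO3²⁻] = 0.166 mmol/kg

[CO2*] = KH · pCO2 = 10^(−1.50) × 1000×10^-6 = 3.162×10^-5 mol/kg
α₀ = 1/(1 + K1/[H⁺] + K1K2/[H⁺]²) = 1/(1 + 10^+1.86 + 10^+0.72) = 0.01271
DIC = [CO2*]/α₀ = 3.162×10^-5 / 0.01271 = 2.488 mmol/kg
[CO3²⁻] = α₂·DIC; α₂ = 0.06669, so [CO3²⁻] = 0.06669 × 2.488 = 0.166 mmol/kg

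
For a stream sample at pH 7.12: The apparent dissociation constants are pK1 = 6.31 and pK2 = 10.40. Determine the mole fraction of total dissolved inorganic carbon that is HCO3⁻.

α₁ = 1 / (1 + [H⁺]/K1 + K2/[H⁺]) = 1 / (1 + 10^-0.81 + 10^-3.28)
   = 1 / (1 + 0.15488 + 0.00052481) = 1/1.1554 = 0.8655

α₁ = 0.865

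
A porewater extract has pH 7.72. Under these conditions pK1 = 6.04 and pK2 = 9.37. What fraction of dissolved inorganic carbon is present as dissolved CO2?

α₀ = 0.0200

α₀ = 1 / (1 + K1/[H⁺] + K1K2/[H⁺]²) = 1 / (1 + 10^+1.68 + 10^+0.03)
   = 1 / (1 + 47.863 + 1.0715) = 1/49.935 = 0.02003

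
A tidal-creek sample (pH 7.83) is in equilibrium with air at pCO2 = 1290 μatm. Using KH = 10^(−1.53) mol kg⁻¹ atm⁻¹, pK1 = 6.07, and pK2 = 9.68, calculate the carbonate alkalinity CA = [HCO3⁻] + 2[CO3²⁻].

CA = 2.25 mmol/kg

[CO2*] = KH · pCO2 = 10^(−1.53) × 1290×10^-6 = 3.807×10^-5 mol/kg
α₀ = 1/(1 + K1/[H⁺] + K1K2/[H⁺]²) = 1/(1 + 10^+1.76 + 10^-0.09) = 0.01685
DIC = [CO2*]/α₀ = 3.807×10^-5 / 0.01685 = 2.260 mmol/kg
CA = (α₁ + 2α₂)·DIC = (0.9695 + 2×0.01369) × 2.260 = 2.25 mmol/kg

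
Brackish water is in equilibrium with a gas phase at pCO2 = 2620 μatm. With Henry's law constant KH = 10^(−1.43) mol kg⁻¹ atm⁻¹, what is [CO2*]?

KH = 10^(−1.43) = 3.715×10^-2 mol kg⁻¹ atm⁻¹
[CO2*] = KH · pCO2 = 3.715×10^-2 × 2620×10^-6 atm = 9.73×10^-5 mol/kg

[CO2*] = 97.3 μmol/kg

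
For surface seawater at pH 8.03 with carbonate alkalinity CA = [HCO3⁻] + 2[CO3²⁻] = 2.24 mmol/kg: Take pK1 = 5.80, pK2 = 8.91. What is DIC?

DIC = 2.02 mmol/kg

CA = [HCO3⁻] + 2[CO3²⁻] = (α₁ + 2α₂)·DIC
At pH 8.03: [H⁺]/K1 = 10^-2.23 = 0.0058884, K2/[H⁺] = 10^-0.88 = 0.13183
α₁ = 1/(1 + 0.0058884 + 0.13183) = 1/1.1377 = 0.8790; α₂ = α₁·K2/[H⁺] = 0.1159
α₁ + 2α₂ = 1.1107
DIC = CA / (α₁ + 2α₂) = 2.24 / 1.1107 = 2.02 mmol/kg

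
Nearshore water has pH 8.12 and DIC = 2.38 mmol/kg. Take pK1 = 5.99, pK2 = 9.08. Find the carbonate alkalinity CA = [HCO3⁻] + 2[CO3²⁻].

CA = [HCO3⁻] + 2[CO3²⁻] = (α₁ + 2α₂)·DIC
At pH 8.12: [H⁺]/K1 = 10^-2.13 = 0.0074131, K2/[H⁺] = 10^-0.96 = 0.10965
α₁ = 1/(1 + 0.0074131 + 0.10965) = 1/1.1171 = 0.8952; α₂ = α₁·K2/[H⁺] = 0.09816
α₁ + 2α₂ = 1.0915
CA = 1.0915 × 2.38 = 2.60 mmol/kg

CA = 2.60 mmol/kg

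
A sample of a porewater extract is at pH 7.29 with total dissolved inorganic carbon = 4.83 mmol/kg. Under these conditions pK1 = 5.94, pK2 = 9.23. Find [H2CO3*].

α₀ = 1 / (1 + K1/[H⁺] + K1K2/[H⁺]²) = 1 / (1 + 10^+1.35 + 10^-0.59)
   = 1 / (1 + 22.387 + 0.25704) = 1/23.644 = 0.04229
[CO2*] = α₀ × DIC = 0.04229 × 4.83 = 0.204 mmol/kg

[CO2*] = 0.204 mmol/kg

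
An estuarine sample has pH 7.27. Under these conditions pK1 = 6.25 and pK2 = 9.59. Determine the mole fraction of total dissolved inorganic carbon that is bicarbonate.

α₁ = 1 / (1 + [H⁺]/K1 + K2/[H⁺]) = 1 / (1 + 10^-1.02 + 10^-2.32)
   = 1 / (1 + 0.095499 + 0.0047863) = 1/1.1003 = 0.9089

α₁ = 0.909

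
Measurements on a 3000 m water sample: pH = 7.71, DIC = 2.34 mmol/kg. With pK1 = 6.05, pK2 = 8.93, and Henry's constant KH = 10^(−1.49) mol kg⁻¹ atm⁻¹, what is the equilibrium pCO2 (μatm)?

α₀ = 1 / (1 + K1/[H⁺] + K1K2/[H⁺]²) = 1 / (1 + 10^+1.66 + 10^+0.44)
   = 1 / (1 + 45.709 + 2.7542) = 1/49.463 = 0.02022
[CO2*] = α₀ × DIC = 0.02022 × 2.34 = 0.04731 mmol/kg
pCO2 = [CO2*]/KH = 4.731×10^-5 / 3.236×10^-2 = 1460 μatm

pCO2 = 1460 μatm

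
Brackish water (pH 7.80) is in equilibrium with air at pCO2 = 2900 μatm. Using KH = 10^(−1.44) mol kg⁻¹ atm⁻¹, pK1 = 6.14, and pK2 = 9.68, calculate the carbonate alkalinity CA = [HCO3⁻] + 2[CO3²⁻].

CA = 4.94 mmol/kg

[CO2*] = KH · pCO2 = 10^(−1.44) × 2900×10^-6 = 1.053×10^-4 mol/kg
α₀ = 1/(1 + K1/[H⁺] + K1K2/[H⁺]²) = 1/(1 + 10^+1.66 + 10^-0.22) = 0.02114
DIC = [CO2*]/α₀ = 1.053×10^-4 / 0.02114 = 4.982 mmol/kg
CA = (α₁ + 2α₂)·DIC = (0.9661 + 2×0.01274) × 4.982 = 4.94 mmol/kg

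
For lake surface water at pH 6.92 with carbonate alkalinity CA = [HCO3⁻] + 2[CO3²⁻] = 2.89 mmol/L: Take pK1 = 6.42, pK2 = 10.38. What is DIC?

DIC = 3.80 mmol/L

CA = [HCO3⁻] + 2[CO3²⁻] = (α₁ + 2α₂)·DIC
At pH 6.92: [H⁺]/K1 = 10^-0.50 = 0.31623, K2/[H⁺] = 10^-3.46 = 0.00034674
α₁ = 1/(1 + 0.31623 + 0.00034674) = 1/1.3166 = 0.7595; α₂ = α₁·K2/[H⁺] = 0.0002634
α₁ + 2α₂ = 0.7601
DIC = CA / (α₁ + 2α₂) = 2.89 / 0.7601 = 3.80 mmol/L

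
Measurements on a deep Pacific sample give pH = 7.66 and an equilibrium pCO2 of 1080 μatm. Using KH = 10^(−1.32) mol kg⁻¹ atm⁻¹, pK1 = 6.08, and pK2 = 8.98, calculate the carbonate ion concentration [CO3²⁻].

[CO3²⁻] = 0.0941 mmol/kg

[CO2*] = KH · pCO2 = 10^(−1.32) × 1080×10^-6 = 5.169×10^-5 mol/kg
α₀ = 1/(1 + K1/[H⁺] + K1K2/[H⁺]²) = 1/(1 + 10^+1.58 + 10^+0.26) = 0.02449
DIC = [CO2*]/α₀ = 5.169×10^-5 / 0.02449 = 2.111 mmol/kg
[CO3²⁻] = α₂·DIC; α₂ = 0.04456, so [CO3²⁻] = 0.04456 × 2.111 = 0.0941 mmol/kg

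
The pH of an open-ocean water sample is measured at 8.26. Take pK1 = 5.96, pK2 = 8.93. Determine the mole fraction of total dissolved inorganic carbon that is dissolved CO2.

α₀ = 0.00411

α₀ = 1 / (1 + K1/[H⁺] + K1K2/[H⁺]²) = 1 / (1 + 10^+2.30 + 10^+1.63)
   = 1 / (1 + 199.53 + 42.658) = 1/243.18 = 0.004112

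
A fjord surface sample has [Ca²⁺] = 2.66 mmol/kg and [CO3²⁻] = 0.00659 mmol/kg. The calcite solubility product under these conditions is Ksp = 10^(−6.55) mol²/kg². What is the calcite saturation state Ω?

Ksp = 10^(−6.55) = 2.818×10^-7
Ω = [Ca²⁺][CO3²⁻]/Ksp = (2.66×10^-3)(0.00659×10^-3) / 2.818×10^-7 = 0.0622

Ω = 0.0622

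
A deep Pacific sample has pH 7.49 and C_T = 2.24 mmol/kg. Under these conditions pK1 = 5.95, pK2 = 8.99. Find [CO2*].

[CO2*] = 0.0609 mmol/kg

α₀ = 1 / (1 + K1/[H⁺] + K1K2/[H⁺]²) = 1 / (1 + 10^+1.54 + 10^+0.04)
   = 1 / (1 + 34.674 + 1.0965) = 1/36.770 = 0.02720
[CO2*] = α₀ × DIC = 0.02720 × 2.24 = 0.0609 mmol/kg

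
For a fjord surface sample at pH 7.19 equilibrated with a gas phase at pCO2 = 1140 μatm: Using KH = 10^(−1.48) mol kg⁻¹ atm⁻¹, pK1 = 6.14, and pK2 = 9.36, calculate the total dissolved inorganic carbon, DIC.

DIC = 0.464 mmol/kg

[CO2*] = KH · pCO2 = 10^(−1.48) × 1140×10^-6 = 3.775×10^-5 mol/kg
α₀ = 1/(1 + K1/[H⁺] + K1K2/[H⁺]²) = 1/(1 + 10^+1.05 + 10^-1.12) = 0.08133
DIC = [CO2*]/α₀ = 3.775×10^-5 / 0.08133 = 0.464 mmol/kg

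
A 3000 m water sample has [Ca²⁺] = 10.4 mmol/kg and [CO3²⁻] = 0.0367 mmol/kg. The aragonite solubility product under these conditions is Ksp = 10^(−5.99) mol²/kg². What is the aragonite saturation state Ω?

Ksp = 10^(−5.99) = 1.023×10^-6
Ω = [Ca²⁺][CO3²⁻]/Ksp = (10.4×10^-3)(0.0367×10^-3) / 1.023×10^-6 = 0.373

Ω = 0.373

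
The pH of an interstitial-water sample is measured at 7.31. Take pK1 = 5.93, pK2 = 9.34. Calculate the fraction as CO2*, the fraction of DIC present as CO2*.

α₀ = 0.0397

α₀ = 1 / (1 + K1/[H⁺] + K1K2/[H⁺]²) = 1 / (1 + 10^+1.38 + 10^-0.65)
   = 1 / (1 + 23.988 + 0.22387) = 1/25.212 = 0.03966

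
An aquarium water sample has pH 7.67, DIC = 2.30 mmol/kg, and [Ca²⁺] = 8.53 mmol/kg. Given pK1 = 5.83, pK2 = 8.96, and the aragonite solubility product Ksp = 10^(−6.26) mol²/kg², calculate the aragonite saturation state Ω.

Ω = 1.72

α₂ = 1 / (1 + [H⁺]/K2 + [H⁺]²/(K1K2)) = 1 / (1 + 10^+1.29 + 10^-0.55)
   = 1 / (1 + 19.498 + 0.28184) = 1/20.780 = 0.04812
[CO3²⁻] = α₂ × DIC = 0.04812 × 2.30 = 0.1107 mmol/kg
Ksp = 10^(−6.26) = 5.495×10^-7
Ω = [Ca²⁺][CO3²⁻]/Ksp = (8.53×10^-3)(1.107×10^-4) / 5.495×10^-7 = 1.72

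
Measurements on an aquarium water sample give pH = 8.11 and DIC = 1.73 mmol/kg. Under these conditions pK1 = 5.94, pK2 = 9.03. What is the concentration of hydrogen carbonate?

α₁ = 1 / (1 + [H⁺]/K1 + K2/[H⁺]) = 1 / (1 + 10^-2.17 + 10^-0.92)
   = 1 / (1 + 0.0067608 + 0.12023) = 1/1.1270 = 0.8873
[HCO3⁻] = α₁ × DIC = 0.8873 × 1.73 = 1.54 mmol/kg

[HCO3⁻] = 1.54 mmol/kg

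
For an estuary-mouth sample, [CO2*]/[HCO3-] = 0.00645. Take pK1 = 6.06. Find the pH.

From K1 = [H⁺][HCO3-]/[CO2*]:  pH = pK1 − log₁₀([CO2*]/[HCO3-])
log₁₀(0.00645) = -2.190
pH = 6.06 − (-2.190) = 8.25

pH = 8.25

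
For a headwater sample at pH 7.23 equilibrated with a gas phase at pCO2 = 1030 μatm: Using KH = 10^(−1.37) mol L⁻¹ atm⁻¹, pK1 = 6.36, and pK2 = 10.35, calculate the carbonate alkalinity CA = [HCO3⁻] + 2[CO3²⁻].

[CO2*] = KH · pCO2 = 10^(−1.37) × 1030×10^-6 = 4.394×10^-5 mol/L
α₀ = 1/(1 + K1/[H⁺] + K1K2/[H⁺]²) = 1/(1 + 10^+0.87 + 10^-2.25) = 0.1188
DIC = [CO2*]/α₀ = 4.394×10^-5 / 0.1188 = 0.3699 mmol/L
CA = (α₁ + 2α₂)·DIC = (0.8805 + 2×0.0006680) × 0.3699 = 0.326 mmol/L

CA = 0.326 mmol/L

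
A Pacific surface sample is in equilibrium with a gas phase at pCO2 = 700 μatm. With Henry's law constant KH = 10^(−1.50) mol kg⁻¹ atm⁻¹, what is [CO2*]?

[CO2*] = 22.1 μmol/kg

KH = 10^(−1.50) = 3.162×10^-2 mol kg⁻¹ atm⁻¹
[CO2*] = KH · pCO2 = 3.162×10^-2 × 700×10^-6 atm = 2.21×10^-5 mol/kg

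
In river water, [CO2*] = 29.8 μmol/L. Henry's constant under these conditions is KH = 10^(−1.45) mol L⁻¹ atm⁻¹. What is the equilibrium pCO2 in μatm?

pCO2 = 840 μatm

KH = 10^(−1.45) = 3.548×10^-2 mol L⁻¹ atm⁻¹
pCO2 = [CO2*]/KH = 29.8×10^-6 / 3.548×10^-2 = 8.40×10^-4 atm = 840 μatm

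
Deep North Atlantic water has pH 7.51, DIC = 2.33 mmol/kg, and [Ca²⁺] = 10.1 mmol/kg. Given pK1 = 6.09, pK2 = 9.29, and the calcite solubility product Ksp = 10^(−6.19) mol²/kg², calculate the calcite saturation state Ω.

α₂ = 1 / (1 + [H⁺]/K2 + [H⁺]²/(K1K2)) = 1 / (1 + 10^+1.78 + 10^+0.36)
   = 1 / (1 + 60.256 + 2.2909) = 1/63.547 = 0.01574
[CO3²⁻] = α₂ × DIC = 0.01574 × 2.33 = 0.03667 mmol/kg
Ksp = 10^(−6.19) = 6.457×10^-7
Ω = [Ca²⁺][CO3²⁻]/Ksp = (10.1×10^-3)(3.667×10^-5) / 6.457×10^-7 = 0.574

Ω = 0.574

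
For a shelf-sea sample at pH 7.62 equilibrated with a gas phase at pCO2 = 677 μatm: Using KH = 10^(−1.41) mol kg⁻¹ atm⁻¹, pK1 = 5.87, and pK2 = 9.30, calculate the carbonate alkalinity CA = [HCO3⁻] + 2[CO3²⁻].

CA = 1.54 mmol/kg

[CO2*] = KH · pCO2 = 10^(−1.41) × 677×10^-6 = 2.634×10^-5 mol/kg
α₀ = 1/(1 + K1/[H⁺] + K1K2/[H⁺]²) = 1/(1 + 10^+1.75 + 10^+0.07) = 0.01712
DIC = [CO2*]/α₀ = 2.634×10^-5 / 0.01712 = 1.538 mmol/kg
CA = (α₁ + 2α₂)·DIC = (0.9628 + 2×0.02011) × 1.538 = 1.54 mmol/kg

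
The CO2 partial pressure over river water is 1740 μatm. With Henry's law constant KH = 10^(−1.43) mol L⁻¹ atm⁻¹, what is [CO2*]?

[CO2*] = 64.6 μmol/L

KH = 10^(−1.43) = 3.715×10^-2 mol L⁻¹ atm⁻¹
[CO2*] = KH · pCO2 = 3.715×10^-2 × 1740×10^-6 atm = 6.46×10^-5 mol/L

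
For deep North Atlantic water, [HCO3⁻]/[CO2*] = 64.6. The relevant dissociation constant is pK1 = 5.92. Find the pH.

pH = 7.73

From K1 = [H⁺][HCO3⁻]/[CO2*]:  pH = pK1 + log₁₀([HCO3⁻]/[CO2*])
log₁₀(64.6) = +1.810
pH = 5.92 + (+1.810) = 7.73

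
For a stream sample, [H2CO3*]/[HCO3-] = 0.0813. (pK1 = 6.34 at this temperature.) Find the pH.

pH = 7.43

From K1 = [H⁺][HCO3-]/[H2CO3*]:  pH = pK1 − log₁₀([H2CO3*]/[HCO3-])
log₁₀(0.0813) = -1.090
pH = 6.34 − (-1.090) = 7.43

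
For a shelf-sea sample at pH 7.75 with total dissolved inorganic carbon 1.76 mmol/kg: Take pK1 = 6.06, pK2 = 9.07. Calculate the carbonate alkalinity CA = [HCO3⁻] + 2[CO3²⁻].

CA = 1.81 mmol/kg

CA = [HCO3⁻] + 2[CO3²⁻] = (α₁ + 2α₂)·DIC
At pH 7.75: [H⁺]/K1 = 10^-1.69 = 0.020417, K2/[H⁺] = 10^-1.32 = 0.047863
α₁ = 1/(1 + 0.020417 + 0.047863) = 1/1.0683 = 0.9361; α₂ = α₁·K2/[H⁺] = 0.04480
α₁ + 2α₂ = 1.0257
CA = 1.0257 × 1.76 = 1.81 mmol/kg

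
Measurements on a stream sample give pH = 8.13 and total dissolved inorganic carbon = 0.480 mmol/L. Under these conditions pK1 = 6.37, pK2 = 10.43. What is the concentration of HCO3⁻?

α₁ = 1 / (1 + [H⁺]/K1 + K2/[H⁺]) = 1 / (1 + 10^-1.76 + 10^-2.30)
   = 1 / (1 + 0.017378 + 0.0050119) = 1/1.0224 = 0.9781
[HCO3⁻] = α₁ × DIC = 0.9781 × 0.480 = 0.469 mmol/L

[HCO3⁻] = 0.469 mmol/L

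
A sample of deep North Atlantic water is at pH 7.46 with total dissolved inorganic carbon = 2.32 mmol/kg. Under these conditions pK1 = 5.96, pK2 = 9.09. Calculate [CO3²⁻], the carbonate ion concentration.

α₂ = 1 / (1 + [H⁺]/K2 + [H⁺]²/(K1K2)) = 1 / (1 + 10^+1.63 + 10^+0.13)
   = 1 / (1 + 42.658 + 1.3490) = 1/45.007 = 0.02222
[CO3²⁻] = α₂ × DIC = 0.02222 × 2.32 = 0.0515 mmol/kg

[CO3²⁻] = 0.0515 mmol/kg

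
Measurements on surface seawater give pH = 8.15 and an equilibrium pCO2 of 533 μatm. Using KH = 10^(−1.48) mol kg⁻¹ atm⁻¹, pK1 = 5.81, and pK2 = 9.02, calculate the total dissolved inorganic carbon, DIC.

DIC = 4.40 mmol/kg

[CO2*] = KH · pCO2 = 10^(−1.48) × 533×10^-6 = 1.765×10^-5 mol/kg
α₀ = 1/(1 + K1/[H⁺] + K1K2/[H⁺]²) = 1/(1 + 10^+2.34 + 10^+1.47) = 0.004011
DIC = [CO2*]/α₀ = 1.765×10^-5 / 0.004011 = 4.40 mmol/kg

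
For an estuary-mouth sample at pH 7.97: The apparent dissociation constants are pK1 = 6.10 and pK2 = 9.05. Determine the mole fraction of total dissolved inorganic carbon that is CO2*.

α₀ = 0.0123

α₀ = 1 / (1 + K1/[H⁺] + K1K2/[H⁺]²) = 1 / (1 + 10^+1.87 + 10^+0.79)
   = 1 / (1 + 74.131 + 6.1660) = 1/81.297 = 0.01230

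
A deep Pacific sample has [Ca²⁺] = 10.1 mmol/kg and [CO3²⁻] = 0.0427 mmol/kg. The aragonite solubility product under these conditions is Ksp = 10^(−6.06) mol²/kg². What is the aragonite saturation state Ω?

Ksp = 10^(−6.06) = 8.710×10^-7
Ω = [Ca²⁺][CO3²⁻]/Ksp = (10.1×10^-3)(0.0427×10^-3) / 8.710×10^-7 = 0.495

Ω = 0.495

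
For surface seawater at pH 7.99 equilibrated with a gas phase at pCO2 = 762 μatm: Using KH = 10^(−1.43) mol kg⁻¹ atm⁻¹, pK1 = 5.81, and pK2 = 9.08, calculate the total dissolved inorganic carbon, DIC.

[CO2*] = KH · pCO2 = 10^(−1.43) × 762×10^-6 = 2.831×10^-5 mol/kg
α₀ = 1/(1 + K1/[H⁺] + K1K2/[H⁺]²) = 1/(1 + 10^+2.18 + 10^+1.09) = 0.006073
DIC = [CO2*]/α₀ = 2.831×10^-5 / 0.006073 = 4.66 mmol/kg

DIC = 4.66 mmol/kg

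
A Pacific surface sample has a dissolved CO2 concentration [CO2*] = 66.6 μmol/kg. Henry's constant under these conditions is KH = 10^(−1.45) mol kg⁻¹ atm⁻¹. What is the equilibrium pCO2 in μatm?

pCO2 = 1880 μatm

KH = 10^(−1.45) = 3.548×10^-2 mol kg⁻¹ atm⁻¹
pCO2 = [CO2*]/KH = 66.6×10^-6 / 3.548×10^-2 = 1.88×10^-3 atm = 1880 μatm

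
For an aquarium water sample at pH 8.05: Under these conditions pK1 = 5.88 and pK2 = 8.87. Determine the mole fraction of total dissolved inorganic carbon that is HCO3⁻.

α₁ = 0.863

α₁ = 1 / (1 + [H⁺]/K1 + K2/[H⁺]) = 1 / (1 + 10^-2.17 + 10^-0.82)
   = 1 / (1 + 0.0067608 + 0.15136) = 1/1.1581 = 0.8635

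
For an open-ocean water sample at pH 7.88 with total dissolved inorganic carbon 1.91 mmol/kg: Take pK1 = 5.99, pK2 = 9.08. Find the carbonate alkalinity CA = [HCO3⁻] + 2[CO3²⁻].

CA = [HCO3⁻] + 2[CO3²⁻] = (α₁ + 2α₂)·DIC
At pH 7.88: [H⁺]/K1 = 10^-1.89 = 0.012882, K2/[H⁺] = 10^-1.20 = 0.063096
α₁ = 1/(1 + 0.012882 + 0.063096) = 1/1.0760 = 0.9294; α₂ = α₁·K2/[H⁺] = 0.05864
α₁ + 2α₂ = 1.0467
CA = 1.0467 × 1.91 = 2.00 mmol/kg

CA = 2.00 mmol/kg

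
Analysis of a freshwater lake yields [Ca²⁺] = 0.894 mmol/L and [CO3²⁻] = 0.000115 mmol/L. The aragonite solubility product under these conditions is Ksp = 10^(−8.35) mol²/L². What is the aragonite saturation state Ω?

Ω = 0.0230

Ksp = 10^(−8.35) = 4.467×10^-9
Ω = [Ca²⁺][CO3²⁻]/Ksp = (0.894×10^-3)(0.000115×10^-3) / 4.467×10^-9 = 0.0230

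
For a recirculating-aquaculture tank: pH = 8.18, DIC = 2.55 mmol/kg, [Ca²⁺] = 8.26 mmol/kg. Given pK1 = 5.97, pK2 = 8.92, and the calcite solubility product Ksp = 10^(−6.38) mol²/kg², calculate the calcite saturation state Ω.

α₂ = 1 / (1 + [H⁺]/K2 + [H⁺]²/(K1K2)) = 1 / (1 + 10^+0.74 + 10^-1.47)
   = 1 / (1 + 5.4954 + 0.033884) = 1/6.5293 = 0.1532
[CO3²⁻] = α₂ × DIC = 0.1532 × 2.55 = 0.3905 mmol/kg
Ksp = 10^(−6.38) = 4.169×10^-7
Ω = [Ca²⁺][CO3²⁻]/Ksp = (8.26×10^-3)(3.905×10^-4) / 4.169×10^-7 = 7.74

Ω = 7.74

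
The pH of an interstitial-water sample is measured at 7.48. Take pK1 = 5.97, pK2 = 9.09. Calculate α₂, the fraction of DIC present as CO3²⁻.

α₂ = 0.0233

α₂ = 1 / (1 + [H⁺]/K2 + [H⁺]²/(K1K2)) = 1 / (1 + 10^+1.61 + 10^+0.10)
   = 1 / (1 + 40.738 + 1.2589) = 1/42.997 = 0.02326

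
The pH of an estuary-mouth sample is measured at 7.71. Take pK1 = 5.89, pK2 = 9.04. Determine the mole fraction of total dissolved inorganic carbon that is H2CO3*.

α₀ = 1 / (1 + K1/[H⁺] + K1K2/[H⁺]²) = 1 / (1 + 10^+1.82 + 10^+0.49)
   = 1 / (1 + 66.069 + 3.0903) = 1/70.160 = 0.01425

α₀ = 0.0143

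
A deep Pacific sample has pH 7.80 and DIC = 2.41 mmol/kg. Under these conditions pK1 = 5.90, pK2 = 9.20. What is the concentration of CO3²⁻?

[CO3²⁻] = 0.0912 mmol/kg

α₂ = 1 / (1 + [H⁺]/K2 + [H⁺]²/(K1K2)) = 1 / (1 + 10^+1.40 + 10^-0.50)
   = 1 / (1 + 25.119 + 0.31623) = 1/26.435 = 0.03783
[CO3²⁻] = α₂ × DIC = 0.03783 × 2.41 = 0.0912 mmol/kg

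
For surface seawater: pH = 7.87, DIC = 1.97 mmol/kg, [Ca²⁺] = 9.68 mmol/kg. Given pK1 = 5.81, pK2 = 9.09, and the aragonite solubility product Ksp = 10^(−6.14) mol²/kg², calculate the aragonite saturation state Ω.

α₂ = 1 / (1 + [H⁺]/K2 + [H⁺]²/(K1K2)) = 1 / (1 + 10^+1.22 + 10^-0.84)
   = 1 / (1 + 16.596 + 0.14454) = 1/17.740 = 0.05637
[CO3²⁻] = α₂ × DIC = 0.05637 × 1.97 = 0.1110 mmol/kg
Ksp = 10^(−6.14) = 7.244×10^-7
Ω = [Ca²⁺][CO3²⁻]/Ksp = (9.68×10^-3)(1.110×10^-4) / 7.244×10^-7 = 1.48

Ω = 1.48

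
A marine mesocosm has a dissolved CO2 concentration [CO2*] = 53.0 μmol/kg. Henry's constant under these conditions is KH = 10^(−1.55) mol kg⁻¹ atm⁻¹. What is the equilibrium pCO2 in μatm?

pCO2 = 1880 μatm

KH = 10^(−1.55) = 2.818×10^-2 mol kg⁻¹ atm⁻¹
pCO2 = [CO2*]/KH = 53.0×10^-6 / 2.818×10^-2 = 1.88×10^-3 atm = 1880 μatm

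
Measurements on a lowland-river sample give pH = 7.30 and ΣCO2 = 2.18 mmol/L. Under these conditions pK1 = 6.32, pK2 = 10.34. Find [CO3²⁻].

[CO3²⁻] = 1.80 μmol/L

α₂ = 1 / (1 + [H⁺]/K2 + [H⁺]²/(K1K2)) = 1 / (1 + 10^+3.04 + 10^+2.06)
   = 1 / (1 + 1096.5 + 114.82) = 1/1212.3 = 0.0008249
[CO3²⁻] = α₂ × DIC = 0.0008249 × 2.18 = 0.00180 mmol/L = 1.80 μmol/L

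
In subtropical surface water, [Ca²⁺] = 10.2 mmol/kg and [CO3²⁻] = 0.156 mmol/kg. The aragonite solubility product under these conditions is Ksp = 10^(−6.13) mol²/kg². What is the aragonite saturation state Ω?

Ksp = 10^(−6.13) = 7.413×10^-7
Ω = [Ca²⁺][CO3²⁻]/Ksp = (10.2×10^-3)(0.156×10^-3) / 7.413×10^-7 = 2.15

Ω = 2.15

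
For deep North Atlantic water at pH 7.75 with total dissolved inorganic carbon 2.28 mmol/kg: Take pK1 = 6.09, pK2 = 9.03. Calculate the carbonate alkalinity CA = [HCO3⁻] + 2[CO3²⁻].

CA = 2.34 mmol/kg

CA = [HCO3⁻] + 2[CO3²⁻] = (α₁ + 2α₂)·DIC
At pH 7.75: [H⁺]/K1 = 10^-1.66 = 0.021878, K2/[H⁺] = 10^-1.28 = 0.052481
α₁ = 1/(1 + 0.021878 + 0.052481) = 1/1.0744 = 0.9308; α₂ = α₁·K2/[H⁺] = 0.04885
α₁ + 2α₂ = 1.0285
CA = 1.0285 × 2.28 = 2.34 mmol/kg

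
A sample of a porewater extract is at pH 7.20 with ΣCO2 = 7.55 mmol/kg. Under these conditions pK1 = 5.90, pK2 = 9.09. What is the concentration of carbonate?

α₂ = 1 / (1 + [H⁺]/K2 + [H⁺]²/(K1K2)) = 1 / (1 + 10^+1.89 + 10^+0.59)
   = 1 / (1 + 77.625 + 3.8905) = 1/82.515 = 0.01212
[CO3²⁻] = α₂ × DIC = 0.01212 × 7.55 = 0.0915 mmol/kg

[CO3²⁻] = 0.0915 mmol/kg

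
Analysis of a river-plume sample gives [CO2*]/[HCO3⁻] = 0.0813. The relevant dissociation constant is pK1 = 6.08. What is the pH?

pH = 7.17

From K1 = [H⁺][HCO3⁻]/[CO2*]:  pH = pK1 − log₁₀([CO2*]/[HCO3⁻])
log₁₀(0.0813) = -1.090
pH = 6.08 − (-1.090) = 7.17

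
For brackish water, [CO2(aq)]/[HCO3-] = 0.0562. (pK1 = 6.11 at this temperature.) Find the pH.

pH = 7.36

From K1 = [H⁺][HCO3-]/[CO2(aq)]:  pH = pK1 − log₁₀([CO2(aq)]/[HCO3-])
log₁₀(0.0562) = -1.250
pH = 6.11 − (-1.250) = 7.36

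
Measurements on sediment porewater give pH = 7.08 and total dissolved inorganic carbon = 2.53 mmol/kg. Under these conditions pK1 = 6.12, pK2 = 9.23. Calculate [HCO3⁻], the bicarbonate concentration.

α₁ = 1 / (1 + [H⁺]/K1 + K2/[H⁺]) = 1 / (1 + 10^-0.96 + 10^-2.15)
   = 1 / (1 + 0.10965 + 0.0070795) = 1/1.1167 = 0.8955
[HCO3⁻] = α₁ × DIC = 0.8955 × 2.53 = 2.27 mmol/kg

[HCO3⁻] = 2.27 mmol/kg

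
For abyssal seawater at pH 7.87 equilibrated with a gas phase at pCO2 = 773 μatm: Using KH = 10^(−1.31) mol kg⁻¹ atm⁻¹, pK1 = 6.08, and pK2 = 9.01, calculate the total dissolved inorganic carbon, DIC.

[CO2*] = KH · pCO2 = 10^(−1.31) × 773×10^-6 = 3.786×10^-5 mol/kg
α₀ = 1/(1 + K1/[H⁺] + K1K2/[H⁺]²) = 1/(1 + 10^+1.79 + 10^+0.65) = 0.01490
DIC = [CO2*]/α₀ = 3.786×10^-5 / 0.01490 = 2.54 mmol/kg

DIC = 2.54 mmol/kg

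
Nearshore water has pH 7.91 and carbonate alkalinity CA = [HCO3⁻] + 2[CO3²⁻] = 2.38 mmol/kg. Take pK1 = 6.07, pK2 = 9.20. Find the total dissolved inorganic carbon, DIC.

DIC = 2.30 mmol/kg

CA = [HCO3⁻] + 2[CO3²⁻] = (α₁ + 2α₂)·DIC
At pH 7.91: [H⁺]/K1 = 10^-1.84 = 0.014454, K2/[H⁺] = 10^-1.29 = 0.051286
α₁ = 1/(1 + 0.014454 + 0.051286) = 1/1.0657 = 0.9383; α₂ = α₁·K2/[H⁺] = 0.04812
α₁ + 2α₂ = 1.0346
DIC = CA / (α₁ + 2α₂) = 2.38 / 1.0346 = 2.30 mmol/kg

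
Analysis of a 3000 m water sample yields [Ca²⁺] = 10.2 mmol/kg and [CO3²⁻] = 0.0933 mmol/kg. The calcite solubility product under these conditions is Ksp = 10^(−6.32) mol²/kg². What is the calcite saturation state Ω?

Ω = 1.99

Ksp = 10^(−6.32) = 4.786×10^-7
Ω = [Ca²⁺][CO3²⁻]/Ksp = (10.2×10^-3)(0.0933×10^-3) / 4.786×10^-7 = 1.99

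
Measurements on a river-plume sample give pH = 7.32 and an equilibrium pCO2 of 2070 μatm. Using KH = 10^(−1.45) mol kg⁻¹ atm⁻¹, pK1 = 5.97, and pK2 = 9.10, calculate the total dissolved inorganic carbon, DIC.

[CO2*] = KH · pCO2 = 10^(−1.45) × 2070×10^-6 = 7.345×10^-5 mol/kg
α₀ = 1/(1 + K1/[H⁺] + K1K2/[H⁺]²) = 1/(1 + 10^+1.35 + 10^-0.43) = 0.04209
DIC = [CO2*]/α₀ = 7.345×10^-5 / 0.04209 = 1.74 mmol/kg

DIC = 1.74 mmol/kg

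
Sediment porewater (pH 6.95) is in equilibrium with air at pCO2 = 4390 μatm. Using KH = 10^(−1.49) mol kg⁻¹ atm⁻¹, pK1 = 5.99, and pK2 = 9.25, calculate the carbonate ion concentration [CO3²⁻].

[CO2*] = KH · pCO2 = 10^(−1.49) × 4390×10^-6 = 1.421×10^-4 mol/kg
α₀ = 1/(1 + K1/[H⁺] + K1K2/[H⁺]²) = 1/(1 + 10^+0.96 + 10^-1.34) = 0.09837
DIC = [CO2*]/α₀ = 1.421×10^-4 / 0.09837 = 1.444 mmol/kg
[CO3²⁻] = α₂·DIC; α₂ = 0.004496, so [CO3²⁻] = 0.004496 × 1.444 = 0.00649 mmol/kg = 6.49 μmol/kg

[CO3²⁻] = 6.49 μmol/kg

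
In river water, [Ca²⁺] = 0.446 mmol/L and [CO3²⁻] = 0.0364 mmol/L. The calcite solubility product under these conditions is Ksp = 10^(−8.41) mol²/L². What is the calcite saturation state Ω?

Ksp = 10^(−8.41) = 3.890×10^-9
Ω = [Ca²⁺][CO3²⁻]/Ksp = (0.446×10^-3)(0.0364×10^-3) / 3.890×10^-9 = 4.17

Ω = 4.17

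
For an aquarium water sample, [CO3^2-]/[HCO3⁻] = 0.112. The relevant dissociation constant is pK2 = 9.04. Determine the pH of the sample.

pH = 8.09

From K2 = [H⁺][CO3^2-]/[HCO3⁻]:  pH = pK2 + log₁₀([CO3^2-]/[HCO3⁻])
log₁₀(0.112) = -0.951
pH = 9.04 + (-0.951) = 8.09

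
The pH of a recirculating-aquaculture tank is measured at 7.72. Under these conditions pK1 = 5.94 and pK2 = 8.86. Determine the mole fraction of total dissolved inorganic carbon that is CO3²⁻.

α₂ = 0.0665

α₂ = 1 / (1 + [H⁺]/K2 + [H⁺]²/(K1K2)) = 1 / (1 + 10^+1.14 + 10^-0.64)
   = 1 / (1 + 13.804 + 0.22909) = 1/15.033 = 0.06652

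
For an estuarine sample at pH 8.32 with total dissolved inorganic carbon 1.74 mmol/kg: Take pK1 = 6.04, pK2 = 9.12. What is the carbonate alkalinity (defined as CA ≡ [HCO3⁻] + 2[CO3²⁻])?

CA = [HCO3⁻] + 2[CO3²⁻] = (α₁ + 2α₂)·DIC
At pH 8.32: [H⁺]/K1 = 10^-2.28 = 0.0052481, K2/[H⁺] = 10^-0.80 = 0.15849
α₁ = 1/(1 + 0.0052481 + 0.15849) = 1/1.1637 = 0.8593; α₂ = α₁·K2/[H⁺] = 0.1362
α₁ + 2α₂ = 1.1317
CA = 1.1317 × 1.74 = 1.97 mmol/kg

CA = 1.97 mmol/kg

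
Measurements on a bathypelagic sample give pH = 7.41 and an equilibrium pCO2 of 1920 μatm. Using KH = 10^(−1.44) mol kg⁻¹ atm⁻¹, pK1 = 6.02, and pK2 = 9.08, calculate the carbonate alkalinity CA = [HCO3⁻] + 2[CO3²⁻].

CA = 1.78 mmol/kg

[CO2*] = KH · pCO2 = 10^(−1.44) × 1920×10^-6 = 6.971×10^-5 mol/kg
α₀ = 1/(1 + K1/[H⁺] + K1K2/[H⁺]²) = 1/(1 + 10^+1.39 + 10^-0.28) = 0.03836
DIC = [CO2*]/α₀ = 6.971×10^-5 / 0.03836 = 1.817 mmol/kg
CA = (α₁ + 2α₂)·DIC = (0.9415 + 2×0.02013) × 1.817 = 1.78 mmol/kg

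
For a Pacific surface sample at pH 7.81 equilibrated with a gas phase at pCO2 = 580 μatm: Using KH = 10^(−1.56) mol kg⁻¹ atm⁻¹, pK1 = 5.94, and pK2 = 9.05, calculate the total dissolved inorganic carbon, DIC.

DIC = 1.27 mmol/kg

[CO2*] = KH · pCO2 = 10^(−1.56) × 580×10^-6 = 1.597×10^-5 mol/kg
α₀ = 1/(1 + K1/[H⁺] + K1K2/[H⁺]²) = 1/(1 + 10^+1.87 + 10^+0.63) = 0.01259
DIC = [CO2*]/α₀ = 1.597×10^-5 / 0.01259 = 1.27 mmol/kg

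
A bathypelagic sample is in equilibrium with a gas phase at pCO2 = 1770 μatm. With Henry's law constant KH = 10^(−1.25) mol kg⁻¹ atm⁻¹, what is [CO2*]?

[CO2*] = 99.5 μmol/kg

KH = 10^(−1.25) = 5.623×10^-2 mol kg⁻¹ atm⁻¹
[CO2*] = KH · pCO2 = 5.623×10^-2 × 1770×10^-6 atm = 9.95×10^-5 mol/kg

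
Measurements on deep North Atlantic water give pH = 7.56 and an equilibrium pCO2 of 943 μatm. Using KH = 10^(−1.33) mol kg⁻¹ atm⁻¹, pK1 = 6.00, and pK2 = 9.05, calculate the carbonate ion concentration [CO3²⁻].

[CO3²⁻] = 0.0518 mmol/kg

[CO2*] = KH · pCO2 = 10^(−1.33) × 943×10^-6 = 4.411×10^-5 mol/kg
α₀ = 1/(1 + K1/[H⁺] + K1K2/[H⁺]²) = 1/(1 + 10^+1.56 + 10^+0.07) = 0.02599
DIC = [CO2*]/α₀ = 4.411×10^-5 / 0.02599 = 1.697 mmol/kg
[CO3²⁻] = α₂·DIC; α₂ = 0.03053, so [CO3²⁻] = 0.03053 × 1.697 = 0.0518 mmol/kg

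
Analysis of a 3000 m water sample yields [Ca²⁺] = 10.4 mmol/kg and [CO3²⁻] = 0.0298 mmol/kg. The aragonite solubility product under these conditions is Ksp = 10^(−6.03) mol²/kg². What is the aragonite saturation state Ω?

Ω = 0.332

Ksp = 10^(−6.03) = 9.333×10^-7
Ω = [Ca²⁺][CO3²⁻]/Ksp = (10.4×10^-3)(0.0298×10^-3) / 9.333×10^-7 = 0.332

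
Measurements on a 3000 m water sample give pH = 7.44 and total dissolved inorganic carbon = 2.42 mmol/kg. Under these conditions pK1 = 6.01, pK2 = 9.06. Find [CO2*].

α₀ = 1 / (1 + K1/[H⁺] + K1K2/[H⁺]²) = 1 / (1 + 10^+1.43 + 10^-0.19)
   = 1 / (1 + 26.915 + 0.64565) = 1/28.561 = 0.03501
[CO2*] = α₀ × DIC = 0.03501 × 2.42 = 0.0847 mmol/kg

[CO2*] = 0.0847 mmol/kg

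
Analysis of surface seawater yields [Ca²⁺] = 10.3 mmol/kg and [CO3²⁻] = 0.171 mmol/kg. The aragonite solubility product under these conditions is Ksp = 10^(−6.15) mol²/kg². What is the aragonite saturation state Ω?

Ω = 2.49

Ksp = 10^(−6.15) = 7.079×10^-7
Ω = [Ca²⁺][CO3²⁻]/Ksp = (10.3×10^-3)(0.171×10^-3) / 7.079×10^-7 = 2.49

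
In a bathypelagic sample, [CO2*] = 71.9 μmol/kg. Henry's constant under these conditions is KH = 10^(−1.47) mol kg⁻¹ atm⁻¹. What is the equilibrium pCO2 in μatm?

KH = 10^(−1.47) = 3.388×10^-2 mol kg⁻¹ atm⁻¹
pCO2 = [CO2*]/KH = 71.9×10^-6 / 3.388×10^-2 = 2.12×10^-3 atm = 2120 μatm

pCO2 = 2120 μatm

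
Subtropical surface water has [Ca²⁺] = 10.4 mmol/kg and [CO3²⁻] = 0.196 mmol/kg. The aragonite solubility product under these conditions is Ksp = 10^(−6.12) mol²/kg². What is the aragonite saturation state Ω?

Ksp = 10^(−6.12) = 7.586×10^-7
Ω = [Ca²⁺][CO3²⁻]/Ksp = (10.4×10^-3)(0.196×10^-3) / 7.586×10^-7 = 2.69

Ω = 2.69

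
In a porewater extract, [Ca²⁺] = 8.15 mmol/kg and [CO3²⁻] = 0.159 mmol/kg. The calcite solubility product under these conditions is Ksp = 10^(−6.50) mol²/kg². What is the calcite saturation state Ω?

Ω = 4.10

Ksp = 10^(−6.50) = 3.162×10^-7
Ω = [Ca²⁺][CO3²⁻]/Ksp = (8.15×10^-3)(0.159×10^-3) / 3.162×10^-7 = 4.10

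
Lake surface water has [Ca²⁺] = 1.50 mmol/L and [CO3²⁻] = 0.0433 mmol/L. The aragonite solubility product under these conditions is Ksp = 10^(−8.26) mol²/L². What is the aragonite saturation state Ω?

Ksp = 10^(−8.26) = 5.495×10^-9
Ω = [Ca²⁺][CO3²⁻]/Ksp = (1.50×10^-3)(0.0433×10^-3) / 5.495×10^-9 = 11.8

Ω = 11.8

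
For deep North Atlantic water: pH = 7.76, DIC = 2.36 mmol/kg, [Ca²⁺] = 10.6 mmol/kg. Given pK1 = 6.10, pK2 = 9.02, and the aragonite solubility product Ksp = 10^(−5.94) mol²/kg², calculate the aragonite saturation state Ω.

α₂ = 1 / (1 + [H⁺]/K2 + [H⁺]²/(K1K2)) = 1 / (1 + 10^+1.26 + 10^-0.40)
   = 1 / (1 + 18.197 + 0.39811) = 1/19.595 = 0.05103
[CO3²⁻] = α₂ × DIC = 0.05103 × 2.36 = 0.1204 mmol/kg
Ksp = 10^(−5.94) = 1.148×10^-6
Ω = [Ca²⁺][CO3²⁻]/Ksp = (10.6×10^-3)(1.204×10^-4) / 1.148×10^-6 = 1.11

Ω = 1.11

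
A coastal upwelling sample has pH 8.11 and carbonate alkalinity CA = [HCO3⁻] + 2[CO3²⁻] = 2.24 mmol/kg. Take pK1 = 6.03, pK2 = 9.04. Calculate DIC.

DIC = 2.04 mmol/kg

CA = [HCO3⁻] + 2[CO3²⁻] = (α₁ + 2α₂)·DIC
At pH 8.11: [H⁺]/K1 = 10^-2.08 = 0.0083176, K2/[H⁺] = 10^-0.93 = 0.11749
α₁ = 1/(1 + 0.0083176 + 0.11749) = 1/1.1258 = 0.8883; α₂ = α₁·K2/[H⁺] = 0.1044
α₁ + 2α₂ = 1.0970
DIC = CA / (α₁ + 2α₂) = 2.24 / 1.0970 = 2.04 mmol/kg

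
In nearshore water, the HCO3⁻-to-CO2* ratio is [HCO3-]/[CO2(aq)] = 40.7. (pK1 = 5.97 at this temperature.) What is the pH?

pH = 7.58

From K1 = [H⁺][HCO3-]/[CO2(aq)]:  pH = pK1 + log₁₀([HCO3-]/[CO2(aq)])
log₁₀(40.7) = +1.610
pH = 5.97 + (+1.610) = 7.58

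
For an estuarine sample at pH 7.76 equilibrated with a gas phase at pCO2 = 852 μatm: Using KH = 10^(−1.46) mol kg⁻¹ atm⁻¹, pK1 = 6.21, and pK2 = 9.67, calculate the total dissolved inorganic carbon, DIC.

DIC = 1.09 mmol/kg

[CO2*] = KH · pCO2 = 10^(−1.46) × 852×10^-6 = 2.954×10^-5 mol/kg
α₀ = 1/(1 + K1/[H⁺] + K1K2/[H⁺]²) = 1/(1 + 10^+1.55 + 10^-0.36) = 0.02709
DIC = [CO2*]/α₀ = 2.954×10^-5 / 0.02709 = 1.09 mmol/kg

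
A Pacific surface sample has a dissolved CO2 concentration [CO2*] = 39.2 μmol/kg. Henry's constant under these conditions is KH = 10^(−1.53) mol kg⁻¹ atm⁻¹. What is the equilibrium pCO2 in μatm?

pCO2 = 1330 μatm

KH = 10^(−1.53) = 2.951×10^-2 mol kg⁻¹ atm⁻¹
pCO2 = [CO2*]/KH = 39.2×10^-6 / 2.951×10^-2 = 1.33×10^-3 atm = 1330 μatm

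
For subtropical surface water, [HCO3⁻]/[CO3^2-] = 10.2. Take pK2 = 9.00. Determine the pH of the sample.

pH = 7.99

From K2 = [H⁺][CO3^2-]/[HCO3⁻]:  pH = pK2 − log₁₀([HCO3⁻]/[CO3^2-])
log₁₀(10.2) = +1.009
pH = 9.00 − (+1.009) = 7.99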